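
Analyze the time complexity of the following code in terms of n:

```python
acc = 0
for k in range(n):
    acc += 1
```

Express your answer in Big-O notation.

Each loop level contributes: n. Multiplying the contributions gives O(n).

Answer: O(n)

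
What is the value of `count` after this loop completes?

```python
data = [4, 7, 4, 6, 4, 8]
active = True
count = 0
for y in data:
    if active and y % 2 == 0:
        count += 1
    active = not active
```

Count even values at even positions
`count` takes the values: 0 → 1 → 2 → 3

Answer: 3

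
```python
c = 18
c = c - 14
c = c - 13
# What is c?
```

Trace:
`c = 18` → c = 18
`c = c - 14` → c = 4
`c = c - 13` → c = -9
So c = -9

Answer: -9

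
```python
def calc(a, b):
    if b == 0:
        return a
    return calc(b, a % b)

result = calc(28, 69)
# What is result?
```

calc(28, 69) -> calc(69, 28) -> calc(28, 13) -> calc(13, 2) -> calc(2, 1) -> calc(1, 0) -> 1

Answer: 1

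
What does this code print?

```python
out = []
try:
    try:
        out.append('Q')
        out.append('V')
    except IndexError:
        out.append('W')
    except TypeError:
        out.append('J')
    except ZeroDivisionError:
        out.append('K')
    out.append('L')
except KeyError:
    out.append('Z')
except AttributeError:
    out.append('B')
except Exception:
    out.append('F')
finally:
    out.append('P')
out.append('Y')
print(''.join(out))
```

Execution trace: 'Q' (inner try body) → 'V' (inner try body, no exception) → 'L' (try body, no exception) → 'P' (finally) → 'Y' (after the try/except). Output: QVLPY

Answer: QVLPY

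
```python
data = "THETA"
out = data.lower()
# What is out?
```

Trace:
`data = "THETA"` → data = 'THETA'
`out = data.lower()` → out = 'theta'
So out = 'theta'

Answer: 'theta'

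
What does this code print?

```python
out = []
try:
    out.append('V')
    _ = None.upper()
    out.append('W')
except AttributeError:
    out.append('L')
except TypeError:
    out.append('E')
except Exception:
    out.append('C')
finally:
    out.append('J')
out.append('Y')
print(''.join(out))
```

Execution trace: 'V' (try body) → 'L' (except AttributeError) → 'J' (finally) → 'Y' (after the try/except). Output: VLJY

Answer: VLJY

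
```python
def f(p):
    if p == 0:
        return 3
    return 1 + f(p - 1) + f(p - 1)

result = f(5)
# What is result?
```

f(p) = 1 + 2·f(p-1), f(0)=3. Closed form: (3+1)·2^5 - 1 = 127.

Answer: 127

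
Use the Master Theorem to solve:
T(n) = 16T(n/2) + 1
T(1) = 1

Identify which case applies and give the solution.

a=16, b=2, f(n)=1. log_2(16) = 4. Since c=0 < 4, Case 1 applies: T(n) = Θ(n^log_b(a)) = O(n^4).

Answer: O(n^4) - Case 1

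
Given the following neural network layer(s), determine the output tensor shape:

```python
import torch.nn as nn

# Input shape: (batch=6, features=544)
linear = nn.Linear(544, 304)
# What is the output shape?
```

Input: (6, 544) -> Output: (6, 304)

Answer: (6, 304)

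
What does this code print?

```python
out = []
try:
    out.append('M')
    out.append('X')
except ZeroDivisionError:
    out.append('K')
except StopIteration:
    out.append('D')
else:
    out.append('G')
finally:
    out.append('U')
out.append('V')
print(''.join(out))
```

Execution trace: 'M' (try body) → 'X' (try body, no exception) → 'G' (else) → 'U' (finally) → 'V' (after the try/except). Output: MXGUV

Answer: MXGUV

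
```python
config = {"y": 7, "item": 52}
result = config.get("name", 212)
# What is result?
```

Trace:
`config = {"y": 7, "item": 52}` → config = {'y': 7, 'item': 52}
`result = config.get("name", 212)` → result = 212
So result = 212

Answer: 212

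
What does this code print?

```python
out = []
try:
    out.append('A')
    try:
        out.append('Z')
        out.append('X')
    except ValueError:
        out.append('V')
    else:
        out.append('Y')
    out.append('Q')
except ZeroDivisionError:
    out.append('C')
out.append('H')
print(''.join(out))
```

Execution trace: 'A' (try body) → 'Z' (inner try body) → 'X' (inner try body, no exception) → 'Y' (inner else) → 'Q' (try body, no exception) → 'H' (after the try/except). Output: AZXYQH

Answer: AZXYQH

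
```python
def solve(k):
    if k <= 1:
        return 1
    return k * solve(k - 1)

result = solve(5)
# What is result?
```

solve(5) = 5 * 4 * 3 * 2 * 1 = 120

Answer: 120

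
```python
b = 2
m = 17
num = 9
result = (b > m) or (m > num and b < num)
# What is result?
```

Trace:
`b = 2` → b = 2
`m = 17` → m = 17
`num = 9` → num = 9
`result = (b > m) or (m > num and b < num)` → result = True
So result = True

Answer: True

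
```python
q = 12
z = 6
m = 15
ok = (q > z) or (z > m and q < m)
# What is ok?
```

Trace:
`q = 12` → q = 12
`z = 6` → z = 6
`m = 15` → m = 15
`ok = (q > z) or (z > m and q < m)` → ok = True
So ok = True

Answer: True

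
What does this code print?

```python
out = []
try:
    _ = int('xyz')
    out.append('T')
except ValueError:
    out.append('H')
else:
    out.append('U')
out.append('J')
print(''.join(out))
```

Execution trace: 'H' (except ValueError) → 'J' (after the try/except). Output: HJ

Answer: HJ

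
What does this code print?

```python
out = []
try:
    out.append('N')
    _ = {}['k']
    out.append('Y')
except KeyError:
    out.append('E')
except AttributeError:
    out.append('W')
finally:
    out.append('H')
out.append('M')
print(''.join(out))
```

Execution trace: 'N' (try body) → 'E' (except KeyError) → 'H' (finally) → 'M' (after the try/except). Output: NEHM

Answer: NEHM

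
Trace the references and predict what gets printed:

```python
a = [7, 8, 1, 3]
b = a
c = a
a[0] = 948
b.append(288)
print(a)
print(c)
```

Key concept: multiple aliases.
Step by step:
`a = [7, 8, 1, 3]` → a = [7, 8, 1, 3]
`b = a` → b = [7, 8, 1, 3] (same object as a)
`c = a` → c = [7, 8, 1, 3] (same object as a, b)
`a[0] = 948` → a = [948, 8, 1, 3] (same object as b, c); b = [948, 8, 1, 3] (same object as a, c); c = [948, 8, 1, 3] (same object as a, b)
`b.append(288)` → a = [948, 8, 1, 3, 288] (same object as b, c); b = [948, 8, 1, 3, 288] (same object as a, c); c = [948, 8, 1, 3, 288] (same object as a, b)
`print(a)` → prints [948, 8, 1, 3, 288]
`print(c)` → prints [948, 8, 1, 3, 288]

Answer:
[948, 8, 1, 3, 288]
[948, 8, 1, 3, 288]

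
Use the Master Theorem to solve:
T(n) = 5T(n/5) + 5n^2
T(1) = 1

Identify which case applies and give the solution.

a=5, b=5, f(n)=5n^2. log_5(5) = 1. Since c=2 > 1 and the regularity condition holds (5(n/5)^2 = (5/5^2)n^2 with 5/5^2 < 1), Case 3 applies: T(n) = Θ(f(n)) = O(n^2).

Answer: O(n^2) - Case 3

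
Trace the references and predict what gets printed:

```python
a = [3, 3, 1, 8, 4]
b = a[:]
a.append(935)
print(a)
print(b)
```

Key concept: slice [:] creates copy.
Step by step:
`a = [3, 3, 1, 8, 4]` → a = [3, 3, 1, 8, 4]
`b = a[:]` → b = [3, 3, 1, 8, 4]
`a.append(935)` → a = [3, 3, 1, 8, 4, 935]
`print(a)` → prints [3, 3, 1, 8, 4, 935]
`print(b)` → prints [3, 3, 1, 8, 4]

Answer:
[3, 3, 1, 8, 4, 935]
[3, 3, 1, 8, 4]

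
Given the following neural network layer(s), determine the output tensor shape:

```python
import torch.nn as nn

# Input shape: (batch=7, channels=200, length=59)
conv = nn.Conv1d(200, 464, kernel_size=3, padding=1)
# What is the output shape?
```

Input: (7, 200, 59) -> Output: (7, 464, 59)

Answer: (7, 464, 59)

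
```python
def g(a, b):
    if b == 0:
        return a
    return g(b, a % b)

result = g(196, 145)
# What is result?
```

g(196, 145) -> g(145, 51) -> g(51, 43) -> g(43, 8) -> g(8, 3) -> g(3, 2) -> g(2, 1) -> g(1, 0) -> 1

Answer: 1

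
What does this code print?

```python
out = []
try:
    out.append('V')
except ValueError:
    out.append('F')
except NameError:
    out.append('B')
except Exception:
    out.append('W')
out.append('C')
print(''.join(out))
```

Execution trace: 'V' (try body, no exception) → 'C' (after the try/except). Output: VC

Answer: VC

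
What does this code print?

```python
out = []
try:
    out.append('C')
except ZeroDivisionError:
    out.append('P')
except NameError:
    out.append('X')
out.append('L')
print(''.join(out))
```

Execution trace: 'C' (try body, no exception) → 'L' (after the try/except). Output: CL

Answer: CL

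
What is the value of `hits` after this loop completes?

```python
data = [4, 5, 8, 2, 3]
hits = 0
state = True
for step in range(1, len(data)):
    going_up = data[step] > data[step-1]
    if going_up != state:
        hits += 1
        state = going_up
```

Count direction changes in [4, 5, 8, 2, 3]
`hits` takes the values: 0 → 1 → 2

Answer: 2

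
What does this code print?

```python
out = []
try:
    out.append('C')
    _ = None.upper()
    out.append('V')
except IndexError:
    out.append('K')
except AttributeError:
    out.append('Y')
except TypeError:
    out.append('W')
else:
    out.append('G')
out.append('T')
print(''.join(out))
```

Execution trace: 'C' (try body) → 'Y' (except AttributeError) → 'T' (after the try/except). Output: CYT

Answer: CYT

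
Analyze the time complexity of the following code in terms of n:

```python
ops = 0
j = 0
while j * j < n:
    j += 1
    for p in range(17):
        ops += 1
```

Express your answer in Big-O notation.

Each loop level contributes: √n × 1. Multiplying the contributions gives O(√n).

Answer: O(√n)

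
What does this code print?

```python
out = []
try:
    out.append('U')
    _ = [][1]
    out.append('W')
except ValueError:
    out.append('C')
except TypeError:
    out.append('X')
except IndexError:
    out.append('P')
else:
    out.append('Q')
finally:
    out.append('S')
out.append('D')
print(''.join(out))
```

Execution trace: 'U' (try body) → 'P' (except IndexError) → 'S' (finally) → 'D' (after the try/except). Output: UPSD

Answer: UPSD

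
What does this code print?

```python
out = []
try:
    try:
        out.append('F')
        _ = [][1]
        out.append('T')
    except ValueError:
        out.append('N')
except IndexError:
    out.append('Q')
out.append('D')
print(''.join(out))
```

Execution trace: 'F' (inner try body) → 'Q' (outer except IndexError) → 'D' (after the try/except). Output: FQD

Answer: FQD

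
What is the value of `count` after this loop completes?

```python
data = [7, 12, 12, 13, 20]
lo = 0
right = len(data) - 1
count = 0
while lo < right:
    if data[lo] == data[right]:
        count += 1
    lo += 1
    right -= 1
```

Count matching pairs from ends
`count` takes the values: 0

Answer: 0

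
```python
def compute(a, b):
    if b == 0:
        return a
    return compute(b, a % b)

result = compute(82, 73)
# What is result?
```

compute(82, 73) -> compute(73, 9) -> compute(9, 1) -> compute(1, 0) -> 1

Answer: 1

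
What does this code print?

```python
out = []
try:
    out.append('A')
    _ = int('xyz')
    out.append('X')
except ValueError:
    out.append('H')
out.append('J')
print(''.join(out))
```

Execution trace: 'A' (try body) → 'H' (except ValueError) → 'J' (after the try/except). Output: AHJ

Answer: AHJ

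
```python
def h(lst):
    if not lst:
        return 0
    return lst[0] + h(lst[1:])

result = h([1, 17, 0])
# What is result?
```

1 + 17 + 0 + 0 = 18

Answer: 18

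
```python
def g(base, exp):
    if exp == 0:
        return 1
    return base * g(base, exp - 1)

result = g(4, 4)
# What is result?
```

g(4, 4) = 4 * 4 * 4 * 4 = 256

Answer: 256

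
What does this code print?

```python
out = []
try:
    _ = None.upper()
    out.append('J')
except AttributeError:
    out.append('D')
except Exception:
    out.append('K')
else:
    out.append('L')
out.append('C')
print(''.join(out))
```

Execution trace: 'D' (except AttributeError) → 'C' (after the try/except). Output: DC

Answer: DC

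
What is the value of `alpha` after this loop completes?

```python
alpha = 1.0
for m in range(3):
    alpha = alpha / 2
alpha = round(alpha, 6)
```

Halving LR 3 times: 1 / 2^3
`alpha` takes the values: 1.0 → 0.5 → 0.25 → 0.125

Answer: 0.125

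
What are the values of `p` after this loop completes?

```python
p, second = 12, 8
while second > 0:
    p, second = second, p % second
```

GCD of 12 and 8
`p` takes the values: 12 → 8 → 4

Answer: 4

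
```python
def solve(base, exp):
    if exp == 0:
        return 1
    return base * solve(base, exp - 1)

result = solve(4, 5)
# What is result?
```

solve(4, 5) = 4 * 4 * 4 * 4 * 4 = 1024

Answer: 1024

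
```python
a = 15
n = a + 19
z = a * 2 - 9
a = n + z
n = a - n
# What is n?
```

Trace:
`a = 15` → a = 15
`n = a + 19` → n = 34
`z = a * 2 - 9` → z = 21
`a = n + z` → a = 55
`n = a - n` → n = 21
So n = 21

Answer: 21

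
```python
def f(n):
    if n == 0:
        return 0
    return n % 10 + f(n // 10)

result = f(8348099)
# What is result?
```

Sum of digits of 8348099: 9 + 9 + 0 + 8 + 4 + 3 + 8 = 41

Answer: 41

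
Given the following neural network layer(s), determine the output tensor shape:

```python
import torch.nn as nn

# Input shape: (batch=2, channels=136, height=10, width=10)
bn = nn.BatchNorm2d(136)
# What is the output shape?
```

Input: (2, 136, 10, 10) -> Output: (2, 136, 10, 10)

Answer: (2, 136, 10, 10)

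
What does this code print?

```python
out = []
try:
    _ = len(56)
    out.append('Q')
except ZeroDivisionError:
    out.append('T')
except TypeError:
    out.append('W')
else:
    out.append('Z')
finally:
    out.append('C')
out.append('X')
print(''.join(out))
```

Execution trace: 'W' (except TypeError) → 'C' (finally) → 'X' (after the try/except). Output: WCX

Answer: WCX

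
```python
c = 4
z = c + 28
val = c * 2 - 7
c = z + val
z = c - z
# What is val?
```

Trace:
`c = 4` → c = 4
`z = c + 28` → z = 32
`val = c * 2 - 7` → val = 1
`c = z + val` → c = 33
`z = c - z` → z = 1
So val = 1

Answer: 1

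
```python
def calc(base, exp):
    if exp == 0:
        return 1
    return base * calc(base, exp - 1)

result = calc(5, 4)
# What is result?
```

calc(5, 4) = 5 * 5 * 5 * 5 = 625

Answer: 625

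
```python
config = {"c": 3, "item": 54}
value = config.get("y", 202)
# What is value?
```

Trace:
`config = {"c": 3, "item": 54}` → config = {'c': 3, 'item': 54}
`value = config.get("y", 202)` → value = 202
So value = 202

Answer: 202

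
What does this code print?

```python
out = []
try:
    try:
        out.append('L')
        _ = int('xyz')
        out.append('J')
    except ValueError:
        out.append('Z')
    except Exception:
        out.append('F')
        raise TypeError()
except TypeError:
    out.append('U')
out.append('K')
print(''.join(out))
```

Execution trace: 'L' (try body) → 'Z' (except ValueError) → 'K' (after the try/except). Output: LZK

Answer: LZK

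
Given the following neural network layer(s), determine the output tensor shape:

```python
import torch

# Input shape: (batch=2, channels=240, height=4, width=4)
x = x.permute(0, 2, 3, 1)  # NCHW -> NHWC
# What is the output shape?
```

Input: (2, 240, 4, 4) -> Output: (2, 4, 4, 240)

Answer: (2, 4, 4, 240)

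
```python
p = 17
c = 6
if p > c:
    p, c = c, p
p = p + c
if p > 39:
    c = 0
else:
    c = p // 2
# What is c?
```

Trace:
`p = 17` → p = 17
`c = 6` → c = 6
`if p > c: ...` → p > c is True → p = 6; c = 17
`p = p + c` → p = 23
`if p > 39: ...` → p > 39 is False, take else branch → c = 11
So c = 11

Answer: 11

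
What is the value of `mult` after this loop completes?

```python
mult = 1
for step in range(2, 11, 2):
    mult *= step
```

Product of even numbers 2 to 10
`mult` takes the values: 1 → 2 → 8 → 48 → 384 → 3840

Answer: 3840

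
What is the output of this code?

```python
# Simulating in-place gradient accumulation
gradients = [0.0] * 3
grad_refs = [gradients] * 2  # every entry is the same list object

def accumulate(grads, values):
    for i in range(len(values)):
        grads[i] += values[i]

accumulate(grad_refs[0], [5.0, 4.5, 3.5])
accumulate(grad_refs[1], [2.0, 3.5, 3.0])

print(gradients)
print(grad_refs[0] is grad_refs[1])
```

Key concept: gradient accumulation aliasing.
Step by step:
`gradients = [0.0] * 3` → gradients = [0.0, 0.0, 0.0]
`grad_refs = [gradients] * 2` → grad_refs = [[0.0, 0.0, 0.0], [0.0, 0.0, 0.0]]
`accumulate(grad_refs[0], [5.0, 4.5, 3.5])` → gradients = [5.0, 4.5, 3.5]; grad_refs = [[5.0, 4.5, 3.5], [5.0, 4.5, 3.5]]
`accumulate(grad_refs[1], [2.0, 3.5, 3.0])` → gradients = [7.0, 8.0, 6.5]; grad_refs = [[7.0, 8.0, 6.5], [7.0, 8.0, 6.5]]
`print(gradients)` → prints [7.0, 8.0, 6.5]
`print(grad_refs[0] is grad_refs[1])` → prints True

Answer:
[7.0, 8.0, 6.5]
True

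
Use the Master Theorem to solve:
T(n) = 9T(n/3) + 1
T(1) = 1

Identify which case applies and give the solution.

a=9, b=3, f(n)=1. log_3(9) = 2. Since c=0 < 2, Case 1 applies: T(n) = Θ(n^log_b(a)) = O(n^2).

Answer: O(n^2) - Case 1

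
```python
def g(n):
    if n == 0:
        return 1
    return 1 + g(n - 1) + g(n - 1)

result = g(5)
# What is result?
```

g(n) = 1 + 2·g(n-1), g(0)=1. Closed form: (1+1)·2^5 - 1 = 63.

Answer: 63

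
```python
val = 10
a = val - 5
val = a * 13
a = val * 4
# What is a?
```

Trace:
`val = 10` → val = 10
`a = val - 5` → a = 5
`val = a * 13` → val = 65
`a = val * 4` → a = 260
So a = 260

Answer: 260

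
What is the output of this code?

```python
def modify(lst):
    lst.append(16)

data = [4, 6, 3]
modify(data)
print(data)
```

Key concept: function modifies passed list.
Step by step:
`data = [4, 6, 3]` → data = [4, 6, 3]
`modify(data)` → data = [4, 6, 3, 16]
`print(data)` → prints [4, 6, 3, 16]

Answer: [4, 6, 3, 16]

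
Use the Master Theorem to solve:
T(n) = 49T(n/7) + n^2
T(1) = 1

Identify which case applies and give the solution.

a=49, b=7, f(n)=n^2. log_7(49) = 2. Since c=2 = 2, Case 2 applies: T(n) = Θ(n^log_b(a) · log n) = O(n^2 log n).

Answer: O(n^2 log n) - Case 2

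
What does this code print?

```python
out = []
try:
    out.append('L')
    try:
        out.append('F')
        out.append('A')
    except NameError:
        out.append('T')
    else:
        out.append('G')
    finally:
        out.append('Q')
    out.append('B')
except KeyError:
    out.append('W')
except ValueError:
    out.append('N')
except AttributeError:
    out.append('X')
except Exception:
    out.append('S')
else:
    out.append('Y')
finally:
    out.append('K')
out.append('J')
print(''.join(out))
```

Execution trace: 'L' (try body) → 'F' (inner try body) → 'A' (inner try body, no exception) → 'G' (inner else) → 'Q' (inner finally) → 'B' (try body, no exception) → 'Y' (else) → 'K' (finally) → 'J' (after the try/except). Output: LFAGQBYKJ

Answer: LFAGQBYKJ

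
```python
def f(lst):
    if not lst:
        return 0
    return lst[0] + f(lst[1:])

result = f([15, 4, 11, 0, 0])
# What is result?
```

15 + 4 + 11 + 0 + 0 + 0 = 30

Answer: 30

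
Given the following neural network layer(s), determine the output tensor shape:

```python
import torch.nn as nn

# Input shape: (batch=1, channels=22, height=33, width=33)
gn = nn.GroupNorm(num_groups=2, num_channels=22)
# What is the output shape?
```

Input: (1, 22, 33, 33) -> Output: (1, 22, 33, 33)

Answer: (1, 22, 33, 33)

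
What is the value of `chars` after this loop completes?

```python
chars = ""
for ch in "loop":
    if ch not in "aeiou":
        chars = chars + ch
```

Remove vowels from 'loop'
`chars` takes the values: "" → "l" → "lp"

Answer: "lp"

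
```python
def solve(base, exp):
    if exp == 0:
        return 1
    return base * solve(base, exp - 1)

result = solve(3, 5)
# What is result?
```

solve(3, 5) = 3 * 3 * 3 * 3 * 3 = 243

Answer: 243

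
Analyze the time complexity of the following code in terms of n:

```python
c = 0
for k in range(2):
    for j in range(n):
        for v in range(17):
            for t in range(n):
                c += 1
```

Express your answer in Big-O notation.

Each loop level contributes: 1 × n × 1 × n. Multiplying the contributions gives O(n^2).

Answer: O(n^2)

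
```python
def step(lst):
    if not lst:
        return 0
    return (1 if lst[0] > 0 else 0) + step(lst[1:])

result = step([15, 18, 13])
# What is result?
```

Count of positive elements in [15, 18, 13] = 3

Answer: 3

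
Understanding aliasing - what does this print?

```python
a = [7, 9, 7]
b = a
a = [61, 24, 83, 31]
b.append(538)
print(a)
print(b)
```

Key concept: rebinding vs mutation: a is rebound to a new list, b still points at the original.
Step by step:
`a = [7, 9, 7]` → a = [7, 9, 7]
`b = a` → b = [7, 9, 7] (same object as a)
`a = [61, 24, 83, 31]` → a = [61, 24, 83, 31]
`b.append(538)` → b = [7, 9, 7, 538]
`print(a)` → prints [61, 24, 83, 31]
`print(b)` → prints [7, 9, 7, 538]

Answer:
[61, 24, 83, 31]
[7, 9, 7, 538]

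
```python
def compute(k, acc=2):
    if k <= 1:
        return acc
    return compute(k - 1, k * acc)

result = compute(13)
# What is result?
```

Accumulator trace (n, acc): (13, 2) -> (12, 26) -> (11, 312) -> (10, 3432) -> (9, 34320) -> (8, 308880) -> (7, 2471040) -> (6, 17297280) -> (5, 103783680) -> (4, 518918400) -> (3, 2075673600) -> (2, 6227020800) -> (1, 12454041600) -> return 12454041600

Answer: 12454041600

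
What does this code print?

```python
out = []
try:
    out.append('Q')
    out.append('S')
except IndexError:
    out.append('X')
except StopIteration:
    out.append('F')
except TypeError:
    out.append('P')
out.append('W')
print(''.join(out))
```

Execution trace: 'Q' (try body) → 'S' (try body, no exception) → 'W' (after the try/except). Output: QSW

Answer: QSW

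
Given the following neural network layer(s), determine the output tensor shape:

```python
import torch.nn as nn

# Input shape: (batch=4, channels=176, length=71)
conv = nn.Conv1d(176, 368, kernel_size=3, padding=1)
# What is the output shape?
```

Input: (4, 176, 71) -> Output: (4, 368, 71)

Answer: (4, 368, 71)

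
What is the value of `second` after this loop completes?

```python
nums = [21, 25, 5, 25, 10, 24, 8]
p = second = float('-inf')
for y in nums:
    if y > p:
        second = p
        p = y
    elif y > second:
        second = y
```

Second largest (with repeats) in [21, 25, 5, 25, 10, 24, 8]
`second` takes the values: -inf → 21 → 25

Answer: 25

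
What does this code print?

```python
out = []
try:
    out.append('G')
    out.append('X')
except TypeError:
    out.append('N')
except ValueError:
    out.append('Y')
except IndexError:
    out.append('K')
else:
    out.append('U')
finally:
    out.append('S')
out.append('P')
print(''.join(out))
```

Execution trace: 'G' (try body) → 'X' (try body, no exception) → 'U' (else) → 'S' (finally) → 'P' (after the try/except). Output: GXUSP

Answer: GXUSP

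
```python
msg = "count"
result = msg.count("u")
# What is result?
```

Trace:
`msg = "count"` → msg = 'count'
`result = msg.count("u")` → result = 1
So result = 1

Answer: 1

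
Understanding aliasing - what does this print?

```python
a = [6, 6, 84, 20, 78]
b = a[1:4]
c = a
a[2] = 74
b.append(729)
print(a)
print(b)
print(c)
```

Key concept: slice vs alias.
Step by step:
`a = [6, 6, 84, 20, 78]` → a = [6, 6, 84, 20, 78]
`b = a[1:4]` → b = [6, 84, 20]
`c = a` → c = [6, 6, 84, 20, 78] (same object as a)
`a[2] = 74` → a = [6, 6, 74, 20, 78] (same object as c); c = [6, 6, 74, 20, 78] (same object as a)
`b.append(729)` → b = [6, 84, 20, 729]
`print(a)` → prints [6, 6, 74, 20, 78]
`print(b)` → prints [6, 84, 20, 729]
`print(c)` → prints [6, 6, 74, 20, 78]

Answer:
[6, 6, 74, 20, 78]
[6, 84, 20, 729]
[6, 6, 74, 20, 78]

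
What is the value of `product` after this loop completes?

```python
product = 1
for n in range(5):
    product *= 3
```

3^5 = 243
`product` takes the values: 1 → 3 → 9 → 27 → 81 → 243

Answer: 243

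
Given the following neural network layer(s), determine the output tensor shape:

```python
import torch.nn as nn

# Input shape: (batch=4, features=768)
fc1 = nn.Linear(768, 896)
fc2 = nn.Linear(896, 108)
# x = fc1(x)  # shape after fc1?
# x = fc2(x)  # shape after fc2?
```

Input: (4, 768) -> after fc1: (4, 896) -> Output: (4, 108)

Answer: (4, 108)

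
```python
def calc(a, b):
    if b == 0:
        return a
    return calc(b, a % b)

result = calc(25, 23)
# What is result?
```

calc(25, 23) -> calc(23, 2) -> calc(2, 1) -> calc(1, 0) -> 1

Answer: 1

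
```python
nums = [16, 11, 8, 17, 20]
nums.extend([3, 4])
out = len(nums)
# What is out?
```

Trace:
`nums = [16, 11, 8, 17, 20]` → nums = [16, 11, 8, 17, 20]
`nums.extend([3, 4])` → nums = [16, 11, 8, 17, 20, 3, 4]
`out = len(nums)` → out = 7
So out = 7

Answer: 7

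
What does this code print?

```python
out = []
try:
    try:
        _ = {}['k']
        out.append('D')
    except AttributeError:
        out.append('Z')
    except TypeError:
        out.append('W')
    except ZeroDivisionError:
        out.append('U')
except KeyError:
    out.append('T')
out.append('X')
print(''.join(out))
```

Execution trace: 'T' (outer except KeyError) → 'X' (after the try/except). Output: TX

Answer: TX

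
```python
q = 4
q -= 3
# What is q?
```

Trace:
`q = 4` → q = 4
`q -= 3` → q = 1
So q = 1

Answer: 1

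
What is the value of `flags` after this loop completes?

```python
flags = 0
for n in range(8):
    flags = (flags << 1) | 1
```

Build 8 consecutive 1-bits: 0b11111111
`flags` takes the values: 0 → 1 → 3 → 7 → 15 → 31 → 63 → 127 → 255

Answer: 255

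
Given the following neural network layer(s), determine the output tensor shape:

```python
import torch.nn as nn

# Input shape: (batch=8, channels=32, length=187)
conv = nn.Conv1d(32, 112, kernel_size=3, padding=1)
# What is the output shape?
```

Input: (8, 32, 187) -> Output: (8, 112, 187)

Answer: (8, 112, 187)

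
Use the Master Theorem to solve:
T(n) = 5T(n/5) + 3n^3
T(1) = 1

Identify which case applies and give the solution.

a=5, b=5, f(n)=3n^3. log_5(5) = 1. Since c=3 > 1 and the regularity condition holds (5(n/5)^3 = (5/5^3)n^3 with 5/5^3 < 1), Case 3 applies: T(n) = Θ(f(n)) = O(n^3).

Answer: O(n^3) - Case 3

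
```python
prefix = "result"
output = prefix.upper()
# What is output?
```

Trace:
`prefix = "result"` → prefix = 'result'
`output = prefix.upper()` → output = 'RESULT'
So output = 'RESULT'

Answer: 'RESULT'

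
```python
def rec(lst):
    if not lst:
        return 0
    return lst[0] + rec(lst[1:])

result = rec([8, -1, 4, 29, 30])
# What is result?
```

8 + (-1) + 4 + 29 + 30 + 0 = 70

Answer: 70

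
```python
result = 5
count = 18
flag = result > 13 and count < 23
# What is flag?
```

Trace:
`result = 5` → result = 5
`count = 18` → count = 18
`flag = result > 13 and count < 23` → flag = False
So flag = False

Answer: False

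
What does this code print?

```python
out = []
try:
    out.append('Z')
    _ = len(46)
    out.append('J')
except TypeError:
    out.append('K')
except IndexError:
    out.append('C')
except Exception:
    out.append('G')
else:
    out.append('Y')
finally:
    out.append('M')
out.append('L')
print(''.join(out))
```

Execution trace: 'Z' (try body) → 'K' (except TypeError) → 'M' (finally) → 'L' (after the try/except). Output: ZKML

Answer: ZKML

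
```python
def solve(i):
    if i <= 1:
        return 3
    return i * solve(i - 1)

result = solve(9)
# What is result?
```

solve(9) = 9 * 8 * 7 * 6 * 5 * 4 * 3 * 2 * 3 = 1088640

Answer: 1088640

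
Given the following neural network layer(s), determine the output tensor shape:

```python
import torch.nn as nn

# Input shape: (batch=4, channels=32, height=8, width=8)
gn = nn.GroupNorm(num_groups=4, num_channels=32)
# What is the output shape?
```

Input: (4, 32, 8, 8) -> Output: (4, 32, 8, 8)

Answer: (4, 32, 8, 8)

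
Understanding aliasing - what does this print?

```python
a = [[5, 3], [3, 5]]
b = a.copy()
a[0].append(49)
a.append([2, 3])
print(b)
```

Key concept: shallow copy with nested lists.
Step by step:
`a = [[5, 3], [3, 5]]` → a = [[5, 3], [3, 5]]
`b = a.copy()` → b = [[5, 3], [3, 5]]
`a[0].append(49)` → a = [[5, 3, 49], [3, 5]]; b = [[5, 3, 49], [3, 5]]
`a.append([2, 3])` → a = [[5, 3, 49], [3, 5], [2, 3]]
`print(b)` → prints [[5, 3, 49], [3, 5]]

Answer: [[5, 3, 49], [3, 5]]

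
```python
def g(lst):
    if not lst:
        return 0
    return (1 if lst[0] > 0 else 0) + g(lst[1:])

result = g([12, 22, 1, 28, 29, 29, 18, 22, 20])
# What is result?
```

Count of positive elements in [12, 22, 1, 28, 29, 29, 18, 22, 20] = 9

Answer: 9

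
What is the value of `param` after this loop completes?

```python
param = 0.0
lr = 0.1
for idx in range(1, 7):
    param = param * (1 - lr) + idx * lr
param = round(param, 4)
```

Moving average with lr=0.1
`param` takes the values: 0.0 → 0.1 → 0.29 → 0.561 → 0.9049 → 1.31441 → 1.782969 → 1.783

Answer: 1.783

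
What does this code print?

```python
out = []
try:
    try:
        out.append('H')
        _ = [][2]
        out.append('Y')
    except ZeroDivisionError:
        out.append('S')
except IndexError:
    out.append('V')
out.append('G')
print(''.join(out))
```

Execution trace: 'H' (inner try body) → 'V' (outer except IndexError) → 'G' (after the try/except). Output: HVG

Answer: HVG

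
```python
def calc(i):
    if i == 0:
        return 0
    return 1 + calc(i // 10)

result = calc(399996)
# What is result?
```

Count of digits of 399996: 6

Answer: 6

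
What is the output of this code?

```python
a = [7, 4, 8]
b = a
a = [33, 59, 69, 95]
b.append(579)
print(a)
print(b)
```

Key concept: rebinding vs mutation: a is rebound to a new list, b still points at the original.
Step by step:
`a = [7, 4, 8]` → a = [7, 4, 8]
`b = a` → b = [7, 4, 8] (same object as a)
`a = [33, 59, 69, 95]` → a = [33, 59, 69, 95]
`b.append(579)` → b = [7, 4, 8, 579]
`print(a)` → prints [33, 59, 69, 95]
`print(b)` → prints [7, 4, 8, 579]

Answer:
[33, 59, 69, 95]
[7, 4, 8, 579]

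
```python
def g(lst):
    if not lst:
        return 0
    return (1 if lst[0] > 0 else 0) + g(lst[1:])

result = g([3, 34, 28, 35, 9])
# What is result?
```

Count of positive elements in [3, 34, 28, 35, 9] = 5

Answer: 5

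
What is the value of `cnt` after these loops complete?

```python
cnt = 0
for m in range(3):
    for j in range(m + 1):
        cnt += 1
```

Triangle: 1 + 2 + ... + 3
`cnt` takes the values: 0 → 1 → 2 → 3 → 4 → 5 → 6

Answer: 6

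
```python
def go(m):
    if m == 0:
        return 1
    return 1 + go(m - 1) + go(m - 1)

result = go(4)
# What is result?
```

go(m) = 1 + 2·go(m-1), go(0)=1. Closed form: (1+1)·2^4 - 1 = 31.

Answer: 31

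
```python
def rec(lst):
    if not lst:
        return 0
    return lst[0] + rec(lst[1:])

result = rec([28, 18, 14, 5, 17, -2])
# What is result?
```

28 + 18 + 14 + 5 + 17 + (-2) + 0 = 80

Answer: 80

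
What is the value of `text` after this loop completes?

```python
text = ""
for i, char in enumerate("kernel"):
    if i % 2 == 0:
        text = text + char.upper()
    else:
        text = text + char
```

Uppercase even positions in 'kernel'
`text` takes the values: "" → "K" → "Ke" → "KeR" → "KeRn" → "KeRnE" → "KeRnEl"

Answer: "KeRnEl"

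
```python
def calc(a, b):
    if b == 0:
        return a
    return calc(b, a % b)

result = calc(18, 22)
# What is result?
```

calc(18, 22) -> calc(22, 18) -> calc(18, 4) -> calc(4, 2) -> calc(2, 0) -> 2

Answer: 2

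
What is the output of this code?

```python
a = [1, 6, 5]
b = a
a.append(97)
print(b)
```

Key concept: basic list aliasing.
Step by step:
`a = [1, 6, 5]` → a = [1, 6, 5]
`b = a` → b = [1, 6, 5] (same object as a)
`a.append(97)` → a = [1, 6, 5, 97] (same object as b); b = [1, 6, 5, 97] (same object as a)
`print(b)` → prints [1, 6, 5, 97]

Answer: [1, 6, 5, 97]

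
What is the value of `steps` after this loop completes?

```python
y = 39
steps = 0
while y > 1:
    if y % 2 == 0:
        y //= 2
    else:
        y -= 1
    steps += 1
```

Steps to reduce 39 to 1
`steps` takes the values: 0 → 1 → 2 → 3 → 4 → 5 → 6 → 7 → 8

Answer: 8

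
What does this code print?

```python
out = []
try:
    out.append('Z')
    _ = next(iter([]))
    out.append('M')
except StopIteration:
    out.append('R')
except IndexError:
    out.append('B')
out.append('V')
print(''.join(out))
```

Execution trace: 'Z' (try body) → 'R' (except StopIteration) → 'V' (after the try/except). Output: ZRV

Answer: ZRV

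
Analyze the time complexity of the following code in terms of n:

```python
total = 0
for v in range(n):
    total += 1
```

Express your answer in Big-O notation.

Each loop level contributes: n. Multiplying the contributions gives O(n).

Answer: O(n)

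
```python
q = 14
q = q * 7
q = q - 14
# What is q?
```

Trace:
`q = 14` → q = 14
`q = q * 7` → q = 98
`q = q - 14` → q = 84
So q = 84

Answer: 84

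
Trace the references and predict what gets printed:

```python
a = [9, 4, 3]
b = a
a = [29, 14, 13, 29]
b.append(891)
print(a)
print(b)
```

Key concept: rebinding vs mutation: a is rebound to a new list, b still points at the original.
Step by step:
`a = [9, 4, 3]` → a = [9, 4, 3]
`b = a` → b = [9, 4, 3] (same object as a)
`a = [29, 14, 13, 29]` → a = [29, 14, 13, 29]
`b.append(891)` → b = [9, 4, 3, 891]
`print(a)` → prints [29, 14, 13, 29]
`print(b)` → prints [9, 4, 3, 891]

Answer:
[29, 14, 13, 29]
[9, 4, 3, 891]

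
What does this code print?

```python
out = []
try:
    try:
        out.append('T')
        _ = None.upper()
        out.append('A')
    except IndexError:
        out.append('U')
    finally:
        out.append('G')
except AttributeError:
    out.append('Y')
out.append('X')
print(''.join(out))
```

Execution trace: 'T' (inner try body) → 'G' (inner finally) → 'Y' (outer except AttributeError) → 'X' (after the try/except). Output: TGYX

Answer: TGYX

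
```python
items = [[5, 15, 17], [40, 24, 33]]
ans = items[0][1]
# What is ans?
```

Trace:
`items = [[5, 15, 17], [40, 24, 33]]` → items = [[5, 15, 17], [40, 24, 33]]
`ans = items[0][1]` → ans = 15
So ans = 15

Answer: 15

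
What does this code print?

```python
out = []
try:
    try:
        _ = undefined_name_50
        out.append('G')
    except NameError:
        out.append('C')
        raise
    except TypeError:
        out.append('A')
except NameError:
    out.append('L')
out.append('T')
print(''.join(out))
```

Execution trace: 'C' (inner except NameError) → 'L' (outer except NameError) → 'T' (after the try/except). Output: CLT

Answer: CLT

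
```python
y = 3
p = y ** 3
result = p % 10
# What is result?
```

Trace:
`y = 3` → y = 3
`p = y ** 3` → p = 27
`result = p % 10` → result = 7
So result = 7

Answer: 7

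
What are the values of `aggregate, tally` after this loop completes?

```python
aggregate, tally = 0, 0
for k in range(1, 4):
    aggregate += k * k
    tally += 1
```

Sum of squares and count
`aggregate, tally` takes the values: (0, 0) → (1, 0) → (1, 1) → (5, 1) → (5, 2) → (14, 2) → (14, 3)

Answer: 14, 3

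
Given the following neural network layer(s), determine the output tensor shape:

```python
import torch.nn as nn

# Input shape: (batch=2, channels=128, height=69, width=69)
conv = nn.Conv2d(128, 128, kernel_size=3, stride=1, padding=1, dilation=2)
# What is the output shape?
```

Input: (2, 128, 69, 69) -> Output: (2, 128, 67, 67)

Answer: (2, 128, 67, 67)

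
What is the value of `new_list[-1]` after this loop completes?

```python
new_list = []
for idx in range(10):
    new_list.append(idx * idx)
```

Last element of squares 0 to 9
`new_list` takes the values: [] → [0] → [0, 1] → [0, 1, 4] → [0, 1, 4, 9] → [0, 1, 4, 9, 16] → [0, 1, 4, 9, 16, 25] → [0, 1, 4, 9, 16, 25, 36] → [0, 1, 4, 9, 16, 25, 36, 49] → [0, 1, 4, 9, 16, 25, 36, 49, 64] → [0, 1, 4, 9, 16, 25, 36, 49, 64, 81]
So `new_list[-1]` = 81

Answer: 81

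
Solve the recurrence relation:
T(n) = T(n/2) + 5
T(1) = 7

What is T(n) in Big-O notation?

Each step divides n by 2 and adds 5. After log_2(n) steps we reach T(1)=7. So T(n) = 5·log_2(n) + 7 = O(log n).

Answer: O(log n)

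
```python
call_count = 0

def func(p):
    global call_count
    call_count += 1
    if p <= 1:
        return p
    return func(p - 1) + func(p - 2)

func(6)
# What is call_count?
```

Calls(p) = 1 + Calls(p-1) + Calls(p-2); Calls(0)=Calls(1)=1. For p=6 this gives 25.

Answer: 25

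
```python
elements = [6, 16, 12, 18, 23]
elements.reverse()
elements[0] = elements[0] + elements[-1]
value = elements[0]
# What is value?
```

Trace:
`elements = [6, 16, 12, 18, 23]` → elements = [6, 16, 12, 18, 23]
`elements.reverse()` → elements = [23, 18, 12, 16, 6]
`elements[0] = elements[0] + elements[-1]` → elements = [29, 18, 12, 16, 6]
`value = elements[0]` → value = 29
So value = 29

Answer: 29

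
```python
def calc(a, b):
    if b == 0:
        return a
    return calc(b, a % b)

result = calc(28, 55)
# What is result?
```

calc(28, 55) -> calc(55, 28) -> calc(28, 27) -> calc(27, 1) -> calc(1, 0) -> 1

Answer: 1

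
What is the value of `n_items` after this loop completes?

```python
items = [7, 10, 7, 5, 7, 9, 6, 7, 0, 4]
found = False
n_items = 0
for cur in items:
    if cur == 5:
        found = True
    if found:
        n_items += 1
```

Count elements after first 5 in [7, 10, 7, 5, 7, 9, 6, 7, 0, 4]
`n_items` takes the values: 0 → 1 → 2 → 3 → 4 → 5 → 6 → 7

Answer: 7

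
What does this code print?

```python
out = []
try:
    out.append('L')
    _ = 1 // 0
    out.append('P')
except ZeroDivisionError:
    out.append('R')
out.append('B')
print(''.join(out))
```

Execution trace: 'L' (try body) → 'R' (except ZeroDivisionError) → 'B' (after the try/except). Output: LRB

Answer: LRB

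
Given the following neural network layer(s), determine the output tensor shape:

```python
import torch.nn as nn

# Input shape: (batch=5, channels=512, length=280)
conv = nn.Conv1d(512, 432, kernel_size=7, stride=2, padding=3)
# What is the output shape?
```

Input: (5, 512, 280) -> Output: (5, 432, 140)

Answer: (5, 432, 140)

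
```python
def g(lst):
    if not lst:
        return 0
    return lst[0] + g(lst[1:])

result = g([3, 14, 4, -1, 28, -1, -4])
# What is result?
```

3 + 14 + 4 + (-1) + 28 + (-1) + (-4) + 0 = 43

Answer: 43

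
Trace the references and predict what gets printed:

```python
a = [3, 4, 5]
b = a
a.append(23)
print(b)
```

Key concept: basic list aliasing.
Step by step:
`a = [3, 4, 5]` → a = [3, 4, 5]
`b = a` → b = [3, 4, 5] (same object as a)
`a.append(23)` → a = [3, 4, 5, 23] (same object as b); b = [3, 4, 5, 23] (same object as a)
`print(b)` → prints [3, 4, 5, 23]

Answer: [3, 4, 5, 23]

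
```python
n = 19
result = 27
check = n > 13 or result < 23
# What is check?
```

Trace:
`n = 19` → n = 19
`result = 27` → result = 27
`check = n > 13 or result < 23` → check = True
So check = True

Answer: True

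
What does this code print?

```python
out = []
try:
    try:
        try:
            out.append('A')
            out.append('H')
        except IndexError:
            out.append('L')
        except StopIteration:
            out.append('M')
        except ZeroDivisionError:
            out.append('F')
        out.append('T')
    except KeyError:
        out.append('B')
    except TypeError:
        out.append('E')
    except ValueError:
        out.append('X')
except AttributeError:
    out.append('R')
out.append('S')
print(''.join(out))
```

Execution trace: 'A' (inner try body) → 'H' (inner try body, no exception) → 'T' (try body, no exception) → 'S' (after the try/except). Output: AHTS

Answer: AHTS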